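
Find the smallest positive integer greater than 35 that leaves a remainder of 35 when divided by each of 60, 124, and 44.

N − 35 must be a common multiple of 60, 124, and 44.
60 = 2^2 × 3 × 5
124 = 2^2 × 31
44 = 2^2 × 11
LCM(60, 124, 44) = 2^2 × 3 × 5 × 11 × 31 = 20460.
Smallest N > 35 is LCM + 35 = 20460 + 35 = 20495.

20495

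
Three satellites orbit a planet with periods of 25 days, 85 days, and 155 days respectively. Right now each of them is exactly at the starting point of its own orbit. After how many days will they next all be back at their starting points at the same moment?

The first simultaneous occurrence is after LCM of the individual periods.
25 = 5^2
85 = 5 × 17
155 = 5 × 31
LCM(25, 85, 155) = 5^2 × 17 × 31 = 13175.

13175 days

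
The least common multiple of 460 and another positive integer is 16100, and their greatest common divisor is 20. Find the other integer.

gcd × lcm = product of the two integers, so the other integer is (20 × 16100) / 460 = 700.

700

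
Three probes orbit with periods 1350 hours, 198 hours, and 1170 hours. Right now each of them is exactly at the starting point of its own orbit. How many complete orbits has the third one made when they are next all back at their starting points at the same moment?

All finish a whole number of cycles simultaneously at t = LCM of the periods.
1350 = 2 × 3^3 × 5^2
198 = 2 × 3^2 × 11
1170 = 2 × 3^2 × 5 × 13
LCM(1350, 198, 1170) = 2 × 3^3 × 5^2 × 11 × 13 = 193050.
Orbits for period 1170: 193050 / 1170 = 165.

165 orbits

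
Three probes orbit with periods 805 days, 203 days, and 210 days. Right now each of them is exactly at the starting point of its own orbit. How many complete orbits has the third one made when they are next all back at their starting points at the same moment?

They are all back at their starting positions together after one LCM of the periods.
805 = 5 × 7 × 23
203 = 7 × 29
210 = 2 × 3 × 5 × 7
LCM(805, 203, 210) = 2 × 3 × 5 × 7 × 23 × 29 = 140070.
Orbits for period 210: 140070 / 210 = 667.

667 orbits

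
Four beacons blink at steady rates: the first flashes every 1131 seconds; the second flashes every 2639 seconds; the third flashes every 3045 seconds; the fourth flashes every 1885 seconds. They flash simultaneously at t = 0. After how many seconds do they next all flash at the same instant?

39585 seconds

They coincide at every common multiple of the periods; the first is the LCM.
1131 = 3 × 13 × 29
2639 = 7 × 13 × 29
3045 = 3 × 5 × 7 × 29
1885 = 5 × 13 × 29
LCM(1131, 2639, 3045, 1885) = 3 × 5 × 7 × 13 × 29 = 39585.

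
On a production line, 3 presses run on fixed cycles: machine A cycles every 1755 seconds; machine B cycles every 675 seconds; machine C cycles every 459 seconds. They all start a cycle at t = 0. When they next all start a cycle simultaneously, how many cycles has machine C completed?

They are all back at their starting positions together after one LCM of the periods.
1755 = 3^3 × 5 × 13
675 = 3^3 × 5^2
459 = 3^3 × 17
LCM(1755, 675, 459) = 3^3 × 5^2 × 13 × 17 = 149175.
Cycles for period 459: 149175 / 459 = 325.

325 cycles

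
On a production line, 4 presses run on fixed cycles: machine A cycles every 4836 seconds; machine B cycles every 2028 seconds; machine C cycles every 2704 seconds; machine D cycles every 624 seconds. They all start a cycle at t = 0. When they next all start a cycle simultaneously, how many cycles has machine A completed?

52 cycles

They are all back at their starting positions together after one LCM of the periods.
4836 = 2^2 × 3 × 13 × 31
2028 = 2^2 × 3 × 13^2
2704 = 2^4 × 13^2
624 = 2^4 × 3 × 13
LCM(4836, 2028, 2704, 624) = 2^4 × 3 × 13^2 × 31 = 251472.
Cycles for period 4836: 251472 / 4836 = 52.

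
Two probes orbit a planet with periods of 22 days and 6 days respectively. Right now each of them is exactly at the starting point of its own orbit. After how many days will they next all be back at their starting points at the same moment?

We need the least common multiple of the intervals.
22 = 2 × 11
6 = 2 × 3
LCM(22, 6) = 2 × 3 × 11 = 66.

66 days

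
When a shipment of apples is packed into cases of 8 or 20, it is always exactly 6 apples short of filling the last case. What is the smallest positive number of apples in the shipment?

Being 6 short of a full case of size k means N ≡ −6 (mod k), i.e. N + 6 is a multiple of each size.
8 = 2^3
20 = 2^2 × 5
LCM(8, 20) = 2^3 × 5 = 40.
Smallest positive N is 40 − 6 = 34.

34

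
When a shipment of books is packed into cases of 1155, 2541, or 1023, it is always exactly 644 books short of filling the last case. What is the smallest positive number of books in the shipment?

Being 644 short of a full case of size k means N ≡ −644 (mod k), i.e. N + 644 is a multiple of each size.
1155 = 3 × 5 × 7 × 11
2541 = 3 × 7 × 11^2
1023 = 3 × 11 × 31
LCM(1155, 2541, 1023) = 3 × 5 × 7 × 11^2 × 31 = 393855.
Smallest positive N is 393855 − 644 = 393211.

393211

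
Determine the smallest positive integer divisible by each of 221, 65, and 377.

32045

221 = 13 × 17
65 = 5 × 13
377 = 13 × 29
LCM(221, 65, 377) = 5 × 13 × 17 × 29 = 32045.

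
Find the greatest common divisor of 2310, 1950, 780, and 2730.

30

2310 = 2 × 3 × 5 × 7 × 11
1950 = 2 × 3 × 5^2 × 13
780 = 2^2 × 3 × 5 × 13
2730 = 2 × 3 × 5 × 7 × 13
gcd(2310, 1950, 780, 2730) = 2 × 3 × 5 = 30.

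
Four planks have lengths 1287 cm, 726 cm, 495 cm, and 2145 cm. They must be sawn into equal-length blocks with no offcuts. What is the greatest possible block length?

The block length must divide every plank, so the greatest is gcd(1287, 726, 495, 2145).
1287 = 3^2 × 11 × 13
726 = 2 × 3 × 11^2
495 = 3^2 × 5 × 11
2145 = 3 × 5 × 11 × 13
gcd(1287, 726, 495, 2145) = 3 × 11 = 33.

33 cm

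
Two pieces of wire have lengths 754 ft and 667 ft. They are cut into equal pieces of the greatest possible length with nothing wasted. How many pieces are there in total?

Piece length = gcd(754, 667).
754 = 2 × 13 × 29
667 = 23 × 29
gcd(754, 667) = 29.
Total pieces = 754/29 + 667/29 = 26 + 23 = 49.

49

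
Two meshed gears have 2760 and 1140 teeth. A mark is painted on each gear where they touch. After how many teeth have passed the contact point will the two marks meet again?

They coincide at every common multiple of the periods; the first is the LCM.
2760 = 2^3 × 3 × 5 × 23
1140 = 2^2 × 3 × 5 × 19
LCM(2760, 1140) = 2^3 × 3 × 5 × 19 × 23 = 52440.

52440 teeth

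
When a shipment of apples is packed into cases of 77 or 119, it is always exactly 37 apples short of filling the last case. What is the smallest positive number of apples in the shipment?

Being 37 short of a full case of size k means N ≡ −37 (mod k), i.e. N + 37 is a multiple of each size.
77 = 7 × 11
119 = 7 × 17
LCM(77, 119) = 7 × 11 × 17 = 1309.
Smallest positive N is 1309 − 37 = 1272.

1272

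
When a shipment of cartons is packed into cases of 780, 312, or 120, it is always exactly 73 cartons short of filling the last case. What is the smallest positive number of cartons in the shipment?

Being 73 short of a full case of size k means N ≡ −73 (mod k), i.e. N + 73 is a multiple of each size.
780 = 2^2 × 3 × 5 × 13
312 = 2^3 × 3 × 13
120 = 2^3 × 3 × 5
LCM(780, 312, 120) = 2^3 × 3 × 5 × 13 = 1560.
Smallest positive N is 1560 − 73 = 1487.

1487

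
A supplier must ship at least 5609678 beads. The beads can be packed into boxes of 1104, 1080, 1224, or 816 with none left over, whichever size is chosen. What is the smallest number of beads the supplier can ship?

5911920

The number of beads must be a common multiple of 1104, 1080, 1224, and 816, so a multiple of their LCM.
1104 = 2^4 × 3 × 23
1080 = 2^3 × 3^3 × 5
1224 = 2^3 × 3^2 × 17
816 = 2^4 × 3 × 17
LCM(1104, 1080, 1224, 816) = 2^4 × 3^3 × 5 × 17 × 23 = 844560.
Smallest multiple of 844560 that is ≥ 5609678: ⌈5609678/844560⌉ × 844560 = 7 × 844560 = 5911920.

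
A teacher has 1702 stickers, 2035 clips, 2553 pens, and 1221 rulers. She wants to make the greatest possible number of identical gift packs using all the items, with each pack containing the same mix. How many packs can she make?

37 packs

The pack count must divide each quantity, so the greatest is gcd(1702, 2035, 2553, 1221).
1702 = 2 × 23 × 37
2035 = 5 × 11 × 37
2553 = 3 × 23 × 37
1221 = 3 × 11 × 37
gcd(1702, 2035, 2553, 1221) = 37.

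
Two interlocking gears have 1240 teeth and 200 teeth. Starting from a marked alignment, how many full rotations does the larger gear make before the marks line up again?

The first common completion time is the LCM of the periods.
1240 = 2^3 × 5 × 31
200 = 2^3 × 5^2
LCM(1240, 200) = 2^3 × 5^2 × 31 = 6200.
Rotations for period 1240: 6200 / 1240 = 5.

5 rotations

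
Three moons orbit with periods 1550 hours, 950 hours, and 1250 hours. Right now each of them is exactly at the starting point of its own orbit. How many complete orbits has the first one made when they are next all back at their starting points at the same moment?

475 orbits

The first common completion time is the LCM of the periods.
1550 = 2 × 5^2 × 31
950 = 2 × 5^2 × 19
1250 = 2 × 5^4
LCM(1550, 950, 1250) = 2 × 5^4 × 19 × 31 = 736250.
Orbits for period 1550: 736250 / 1550 = 475.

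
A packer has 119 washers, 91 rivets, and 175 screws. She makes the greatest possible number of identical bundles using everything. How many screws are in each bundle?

25

Number of bundles = gcd(119, 91, 175).
119 = 7 × 17
91 = 7 × 13
175 = 5^2 × 7
gcd(119, 91, 175) = 7.
screws per bundle = 175 / 7 = 25.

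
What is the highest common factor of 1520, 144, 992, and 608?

1520 = 2^4 × 5 × 19
144 = 2^4 × 3^2
992 = 2^5 × 31
608 = 2^5 × 19
gcd(1520, 144, 992, 608) = 2^4 = 16.

16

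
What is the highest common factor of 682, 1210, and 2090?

22

682 = 2 × 11 × 31
1210 = 2 × 5 × 11^2
2090 = 2 × 5 × 11 × 19
gcd(682, 1210, 2090) = 2 × 11 = 22.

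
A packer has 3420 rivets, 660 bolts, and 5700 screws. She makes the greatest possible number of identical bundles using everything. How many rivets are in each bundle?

57

Number of bundles = gcd(3420, 660, 5700).
3420 = 2^2 × 3^2 × 5 × 19
660 = 2^2 × 3 × 5 × 11
5700 = 2^2 × 3 × 5^2 × 19
gcd(3420, 660, 5700) = 2^2 × 3 × 5 = 60.
rivets per bundle = 3420 / 60 = 57.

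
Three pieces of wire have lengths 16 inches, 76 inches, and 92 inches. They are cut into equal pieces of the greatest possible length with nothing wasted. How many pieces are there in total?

46

Piece length = gcd(16, 76, 92).
16 = 2^4
76 = 2^2 × 19
92 = 2^2 × 23
gcd(16, 76, 92) = 2^2 = 4.
Total pieces = 16/4 + 76/4 + 92/4 = 4 + 19 + 23 = 46.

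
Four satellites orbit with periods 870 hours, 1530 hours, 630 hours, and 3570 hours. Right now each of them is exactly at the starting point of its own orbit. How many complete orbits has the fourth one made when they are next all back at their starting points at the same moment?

All finish a whole number of cycles simultaneously at t = LCM of the periods.
870 = 2 × 3 × 5 × 29
1530 = 2 × 3^2 × 5 × 17
630 = 2 × 3^2 × 5 × 7
3570 = 2 × 3 × 5 × 7 × 17
LCM(870, 1530, 630, 3570) = 2 × 3^2 × 5 × 7 × 17 × 29 = 310590.
Orbits for period 3570: 310590 / 3570 = 87.

87 orbits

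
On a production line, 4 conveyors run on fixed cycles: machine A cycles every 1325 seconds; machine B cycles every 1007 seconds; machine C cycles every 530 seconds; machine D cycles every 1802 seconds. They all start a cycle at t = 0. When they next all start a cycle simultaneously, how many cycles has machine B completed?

850 cycles

The first common completion time is the LCM of the periods.
1325 = 5^2 × 53
1007 = 19 × 53
530 = 2 × 5 × 53
1802 = 2 × 17 × 53
LCM(1325, 1007, 530, 1802) = 2 × 5^2 × 17 × 19 × 53 = 855950.
Cycles for period 1007: 855950 / 1007 = 850.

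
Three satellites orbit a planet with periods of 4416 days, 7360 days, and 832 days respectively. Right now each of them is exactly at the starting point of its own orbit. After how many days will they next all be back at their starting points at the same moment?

They coincide at every common multiple of the periods; the first is the LCM.
4416 = 2^6 × 3 × 23
7360 = 2^6 × 5 × 23
832 = 2^6 × 13
LCM(4416, 7360, 832) = 2^6 × 3 × 5 × 13 × 23 = 287040.

287040 days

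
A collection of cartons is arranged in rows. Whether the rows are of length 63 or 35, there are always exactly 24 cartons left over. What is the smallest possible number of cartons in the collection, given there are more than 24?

339

N − 24 must be a common multiple of 63 and 35.
63 = 3^2 × 7
35 = 5 × 7
LCM(63, 35) = 3^2 × 5 × 7 = 315.
Smallest N > 24 is LCM + 24 = 315 + 24 = 339.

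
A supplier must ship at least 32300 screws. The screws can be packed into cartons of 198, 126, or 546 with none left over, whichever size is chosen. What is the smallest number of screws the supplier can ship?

The number of screws must be a common multiple of 198, 126, and 546, so a multiple of their LCM.
198 = 2 × 3^2 × 11
126 = 2 × 3^2 × 7
546 = 2 × 3 × 7 × 13
LCM(198, 126, 546) = 2 × 3^2 × 7 × 11 × 13 = 18018.
Smallest multiple of 18018 that is ≥ 32300: ⌈32300/18018⌉ × 18018 = 2 × 18018 = 36036.

36036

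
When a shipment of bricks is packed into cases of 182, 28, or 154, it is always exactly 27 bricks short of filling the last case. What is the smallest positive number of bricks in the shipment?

3977

Being 27 short of a full case of size k means N ≡ −27 (mod k), i.e. N + 27 is a multiple of each size.
182 = 2 × 7 × 13
28 = 2^2 × 7
154 = 2 × 7 × 11
LCM(182, 28, 154) = 2^2 × 7 × 11 × 13 = 4004.
Smallest positive N is 4004 − 27 = 3977.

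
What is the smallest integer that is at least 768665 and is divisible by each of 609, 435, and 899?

849555

The integer must be a common multiple of 609, 435, and 899, so a multiple of their LCM.
609 = 3 × 7 × 29
435 = 3 × 5 × 29
899 = 29 × 31
LCM(609, 435, 899) = 3 × 5 × 7 × 29 × 31 = 94395.
Smallest multiple of 94395 that is ≥ 768665: ⌈768665/94395⌉ × 94395 = 9 × 94395 = 849555.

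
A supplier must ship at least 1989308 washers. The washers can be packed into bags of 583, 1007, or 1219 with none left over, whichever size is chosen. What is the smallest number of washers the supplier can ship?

2038168

The number of washers must be a common multiple of 583, 1007, and 1219, so a multiple of their LCM.
583 = 11 × 53
1007 = 19 × 53
1219 = 23 × 53
LCM(583, 1007, 1219) = 11 × 19 × 23 × 53 = 254771.
Smallest multiple of 254771 that is ≥ 1989308: ⌈1989308/254771⌉ × 254771 = 8 × 254771 = 2038168.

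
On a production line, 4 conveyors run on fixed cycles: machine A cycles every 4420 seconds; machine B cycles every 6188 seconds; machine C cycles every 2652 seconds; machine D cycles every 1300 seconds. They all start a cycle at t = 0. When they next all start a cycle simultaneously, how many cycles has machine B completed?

All finish a whole number of cycles simultaneously at t = LCM of the periods.
4420 = 2^2 × 5 × 13 × 17
6188 = 2^2 × 7 × 13 × 17
2652 = 2^2 × 3 × 13 × 17
1300 = 2^2 × 5^2 × 13
LCM(4420, 6188, 2652, 1300) = 2^2 × 3 × 5^2 × 7 × 13 × 17 = 464100.
Cycles for period 6188: 464100 / 6188 = 75.

75 cycles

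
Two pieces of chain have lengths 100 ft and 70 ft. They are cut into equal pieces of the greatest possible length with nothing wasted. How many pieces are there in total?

17

Piece length = gcd(100, 70).
100 = 2^2 × 5^2
70 = 2 × 5 × 7
gcd(100, 70) = 2 × 5 = 10.
Total pieces = 100/10 + 70/10 = 10 + 7 = 17.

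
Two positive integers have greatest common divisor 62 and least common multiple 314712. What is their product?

19512144

For any two positive integers, gcd × lcm = product = 62 × 314712 = 19512144.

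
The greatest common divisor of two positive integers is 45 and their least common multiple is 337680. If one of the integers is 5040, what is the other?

3015

For two integers, gcd × lcm = product, so the other is (45 × 337680) / 5040 = 15195600 / 5040 = 3015.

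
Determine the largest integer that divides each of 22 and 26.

2

22 = 2 × 11
26 = 2 × 13
gcd(22, 26) = 2.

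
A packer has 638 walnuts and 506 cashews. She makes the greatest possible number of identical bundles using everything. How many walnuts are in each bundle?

29

Number of bundles = gcd(638, 506).
638 = 2 × 11 × 29
506 = 2 × 11 × 23
gcd(638, 506) = 2 × 11 = 22.
walnuts per bundle = 638 / 22 = 29.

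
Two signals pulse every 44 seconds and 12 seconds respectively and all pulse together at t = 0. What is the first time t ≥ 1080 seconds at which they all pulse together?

Joint pulses occur at multiples of LCM(44, 12).
44 = 2^2 × 11
12 = 2^2 × 3
LCM(44, 12) = 2^2 × 3 × 11 = 132.
Smallest multiple of 132 that is ≥ 1080: ⌈1080/132⌉ × 132 = 9 × 132 = 1188.

1188 seconds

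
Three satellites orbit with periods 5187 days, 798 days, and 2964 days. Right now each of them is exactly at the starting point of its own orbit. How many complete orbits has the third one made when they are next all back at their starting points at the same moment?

7 orbits

They are all back at their starting positions together after one LCM of the periods.
5187 = 3 × 7 × 13 × 19
798 = 2 × 3 × 7 × 19
2964 = 2^2 × 3 × 13 × 19
LCM(5187, 798, 2964) = 2^2 × 3 × 7 × 13 × 19 = 20748.
Orbits for period 2964: 20748 / 2964 = 7.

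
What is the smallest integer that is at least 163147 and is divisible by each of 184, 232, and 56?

The integer must be a common multiple of 184, 232, and 56, so a multiple of their LCM.
184 = 2^3 × 23
232 = 2^3 × 29
56 = 2^3 × 7
LCM(184, 232, 56) = 2^3 × 7 × 23 × 29 = 37352.
Smallest multiple of 37352 that is ≥ 163147: ⌈163147/37352⌉ × 37352 = 5 × 37352 = 186760.

186760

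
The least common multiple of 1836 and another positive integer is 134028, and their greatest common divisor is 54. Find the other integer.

gcd × lcm = product of the two integers, so the other integer is (54 × 134028) / 1836 = 3942.

3942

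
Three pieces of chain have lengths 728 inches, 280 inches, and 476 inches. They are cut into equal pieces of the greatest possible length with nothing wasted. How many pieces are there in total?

Piece length = gcd(728, 280, 476).
728 = 2^3 × 7 × 13
280 = 2^3 × 5 × 7
476 = 2^2 × 7 × 17
gcd(728, 280, 476) = 2^2 × 7 = 28.
Total pieces = 728/28 + 280/28 + 476/28 = 26 + 10 + 17 = 53.

53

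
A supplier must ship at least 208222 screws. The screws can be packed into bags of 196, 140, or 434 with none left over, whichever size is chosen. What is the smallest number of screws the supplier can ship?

212660

The number of screws must be a common multiple of 196, 140, and 434, so a multiple of their LCM.
196 = 2^2 × 7^2
140 = 2^2 × 5 × 7
434 = 2 × 7 × 31
LCM(196, 140, 434) = 2^2 × 5 × 7^2 × 31 = 30380.
Smallest multiple of 30380 that is ≥ 208222: ⌈208222/30380⌉ × 30380 = 7 × 30380 = 212660.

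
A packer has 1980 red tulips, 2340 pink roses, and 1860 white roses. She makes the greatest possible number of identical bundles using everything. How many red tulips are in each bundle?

33

Number of bundles = gcd(1980, 2340, 1860).
1980 = 2^2 × 3^2 × 5 × 11
2340 = 2^2 × 3^2 × 5 × 13
1860 = 2^2 × 3 × 5 × 31
gcd(1980, 2340, 1860) = 2^2 × 3 × 5 = 60.
red tulips per bundle = 1980 / 60 = 33.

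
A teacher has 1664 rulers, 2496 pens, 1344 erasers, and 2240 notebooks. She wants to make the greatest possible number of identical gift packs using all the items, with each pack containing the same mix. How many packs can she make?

The pack count must divide each quantity, so the greatest is gcd(1664, 2496, 1344, 2240).
1664 = 2^7 × 13
2496 = 2^6 × 3 × 13
1344 = 2^6 × 3 × 7
2240 = 2^6 × 5 × 7
gcd(1664, 2496, 1344, 2240) = 2^6 = 64.

64 packs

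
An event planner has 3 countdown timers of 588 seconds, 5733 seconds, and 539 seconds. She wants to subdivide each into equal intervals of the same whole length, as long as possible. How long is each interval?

The interval must divide each timer length; the longest such is the gcd.
588 = 2^2 × 3 × 7^2
5733 = 3^2 × 7^2 × 13
539 = 7^2 × 11
gcd(588, 5733, 539) = 7^2 = 49.

49 seconds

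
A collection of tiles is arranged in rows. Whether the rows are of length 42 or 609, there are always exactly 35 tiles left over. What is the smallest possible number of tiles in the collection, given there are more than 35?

N − 35 must be a common multiple of 42 and 609.
42 = 2 × 3 × 7
609 = 3 × 7 × 29
LCM(42, 609) = 2 × 3 × 7 × 29 = 1218.
Smallest N > 35 is LCM + 35 = 1218 + 35 = 1253.

1253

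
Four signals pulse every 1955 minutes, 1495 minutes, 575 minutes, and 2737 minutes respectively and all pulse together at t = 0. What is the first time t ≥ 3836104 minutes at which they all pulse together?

Joint pulses occur at multiples of LCM(1955, 1495, 575, 2737).
1955 = 5 × 17 × 23
1495 = 5 × 13 × 23
575 = 5^2 × 23
2737 = 7 × 17 × 23
LCM(1955, 1495, 575, 2737) = 5^2 × 7 × 13 × 17 × 23 = 889525.
Smallest multiple of 889525 that is ≥ 3836104: ⌈3836104/889525⌉ × 889525 = 5 × 889525 = 4447625.

4447625 minutes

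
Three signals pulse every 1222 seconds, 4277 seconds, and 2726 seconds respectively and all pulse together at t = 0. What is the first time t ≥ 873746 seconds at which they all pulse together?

992264 seconds

Joint pulses occur at multiples of LCM(1222, 4277, 2726).
1222 = 2 × 13 × 47
4277 = 7 × 13 × 47
2726 = 2 × 29 × 47
LCM(1222, 4277, 2726) = 2 × 7 × 13 × 29 × 47 = 248066.
Smallest multiple of 248066 that is ≥ 873746: ⌈873746/248066⌉ × 248066 = 4 × 248066 = 992264.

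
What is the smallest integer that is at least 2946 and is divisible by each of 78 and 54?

The integer must be a common multiple of 78 and 54, so a multiple of their LCM.
78 = 2 × 3 × 13
54 = 2 × 3^3
LCM(78, 54) = 2 × 3^3 × 13 = 702.
Smallest multiple of 702 that is ≥ 2946: ⌈2946/702⌉ × 702 = 5 × 702 = 3510.

3510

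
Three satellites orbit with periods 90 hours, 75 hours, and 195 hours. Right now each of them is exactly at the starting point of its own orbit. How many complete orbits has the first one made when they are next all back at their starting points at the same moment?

The first common completion time is the LCM of the periods.
90 = 2 × 3^2 × 5
75 = 3 × 5^2
195 = 3 × 5 × 13
LCM(90, 75, 195) = 2 × 3^2 × 5^2 × 13 = 5850.
Orbits for period 90: 5850 / 90 = 65.

65 orbits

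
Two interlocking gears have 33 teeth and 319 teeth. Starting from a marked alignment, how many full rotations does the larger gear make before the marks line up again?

All finish a whole number of cycles simultaneously at t = LCM of the periods.
33 = 3 × 11
319 = 11 × 29
LCM(33, 319) = 3 × 11 × 29 = 957.
Rotations for period 319: 957 / 319 = 3.

3 rotations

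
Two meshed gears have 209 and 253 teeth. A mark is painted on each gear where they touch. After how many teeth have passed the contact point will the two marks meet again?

We need the least common multiple of the intervals.
209 = 11 × 19
253 = 11 × 23
LCM(209, 253) = 11 × 19 × 23 = 4807.

4807 teeth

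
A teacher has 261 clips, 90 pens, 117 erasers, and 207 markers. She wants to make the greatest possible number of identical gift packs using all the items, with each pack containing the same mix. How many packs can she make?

9 packs

The pack count must divide each quantity, so the greatest is gcd(261, 90, 117, 207).
261 = 3^2 × 29
90 = 2 × 3^2 × 5
117 = 3^2 × 13
207 = 3^2 × 23
gcd(261, 90, 117, 207) = 3^2 = 9.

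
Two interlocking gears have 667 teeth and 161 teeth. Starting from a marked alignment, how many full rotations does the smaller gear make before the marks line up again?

They are all back at their starting positions together after one LCM of the periods.
667 = 23 × 29
161 = 7 × 23
LCM(667, 161) = 7 × 23 × 29 = 4669.
Rotations for period 161: 4669 / 161 = 29.

29 rotations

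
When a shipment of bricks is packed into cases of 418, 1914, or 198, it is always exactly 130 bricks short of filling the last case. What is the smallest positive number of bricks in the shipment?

108968

Being 130 short of a full case of size k means N ≡ −130 (mod k), i.e. N + 130 is a multiple of each size.
418 = 2 × 11 × 19
1914 = 2 × 3 × 11 × 29
198 = 2 × 3^2 × 11
LCM(418, 1914, 198) = 2 × 3^2 × 11 × 19 × 29 = 109098.
Smallest positive N is 109098 − 130 = 108968.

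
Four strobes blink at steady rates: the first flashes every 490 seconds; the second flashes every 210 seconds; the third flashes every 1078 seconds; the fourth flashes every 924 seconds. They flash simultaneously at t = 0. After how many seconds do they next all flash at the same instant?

They coincide at every common multiple of the periods; the first is the LCM.
490 = 2 × 5 × 7^2
210 = 2 × 3 × 5 × 7
1078 = 2 × 7^2 × 11
924 = 2^2 × 3 × 7 × 11
LCM(490, 210, 1078, 924) = 2^2 × 3 × 5 × 7^2 × 11 = 32340.

32340 seconds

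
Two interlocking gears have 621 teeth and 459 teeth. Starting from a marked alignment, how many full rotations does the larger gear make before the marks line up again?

The first common completion time is the LCM of the periods.
621 = 3^3 × 23
459 = 3^3 × 17
LCM(621, 459) = 3^3 × 17 × 23 = 10557.
Rotations for period 621: 10557 / 621 = 17.

17 rotations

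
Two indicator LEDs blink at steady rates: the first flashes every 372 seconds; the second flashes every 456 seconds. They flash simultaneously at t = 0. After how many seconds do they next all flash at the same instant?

14136 seconds

They coincide at every common multiple of the periods; the first is the LCM.
372 = 2^2 × 3 × 31
456 = 2^3 × 3 × 19
LCM(372, 456) = 2^3 × 3 × 19 × 31 = 14136.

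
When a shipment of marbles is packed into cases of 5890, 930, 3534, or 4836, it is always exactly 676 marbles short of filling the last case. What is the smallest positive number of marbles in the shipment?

Being 676 short of a full case of size k means N ≡ −676 (mod k), i.e. N + 676 is a multiple of each size.
5890 = 2 × 5 × 19 × 31
930 = 2 × 3 × 5 × 31
3534 = 2 × 3 × 19 × 31
4836 = 2^2 × 3 × 13 × 31
LCM(5890, 930, 3534, 4836) = 2^2 × 3 × 5 × 13 × 19 × 31 = 459420.
Smallest positive N is 459420 − 676 = 458744.

458744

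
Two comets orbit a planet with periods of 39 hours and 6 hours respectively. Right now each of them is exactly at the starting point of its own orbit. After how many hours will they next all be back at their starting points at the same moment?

The first simultaneous occurrence is after LCM of the individual periods.
39 = 3 × 13
6 = 2 × 3
LCM(39, 6) = 2 × 3 × 13 = 78.

78 hours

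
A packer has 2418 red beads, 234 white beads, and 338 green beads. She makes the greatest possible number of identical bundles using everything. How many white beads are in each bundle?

9

Number of bundles = gcd(2418, 234, 338).
2418 = 2 × 3 × 13 × 31
234 = 2 × 3^2 × 13
338 = 2 × 13^2
gcd(2418, 234, 338) = 2 × 13 = 26.
white beads per bundle = 234 / 26 = 9.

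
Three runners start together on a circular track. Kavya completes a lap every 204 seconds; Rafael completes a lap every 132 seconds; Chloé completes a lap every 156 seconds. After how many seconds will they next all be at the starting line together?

29172 seconds

We need the least common multiple of the intervals.
204 = 2^2 × 3 × 17
132 = 2^2 × 3 × 11
156 = 2^2 × 3 × 13
LCM(204, 132, 156) = 2^2 × 3 × 11 × 13 × 17 = 29172.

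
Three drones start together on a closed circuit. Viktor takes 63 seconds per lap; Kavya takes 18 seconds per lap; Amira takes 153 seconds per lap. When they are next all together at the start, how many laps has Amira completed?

The first common completion time is the LCM of the periods.
63 = 3^2 × 7
18 = 2 × 3^2
153 = 3^2 × 17
LCM(63, 18, 153) = 2 × 3^2 × 7 × 17 = 2142.
Laps for period 153: 2142 / 153 = 14.

14 laps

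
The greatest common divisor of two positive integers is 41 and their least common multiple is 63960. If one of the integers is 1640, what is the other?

For two integers, gcd × lcm = product, so the other is (41 × 63960) / 1640 = 2622360 / 1640 = 1599.

1599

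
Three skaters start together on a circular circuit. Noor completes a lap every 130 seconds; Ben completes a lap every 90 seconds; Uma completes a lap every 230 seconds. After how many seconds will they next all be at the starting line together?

26910 seconds

The first simultaneous occurrence is after LCM of the individual periods.
130 = 2 × 5 × 13
90 = 2 × 3^2 × 5
230 = 2 × 5 × 23
LCM(130, 90, 230) = 2 × 3^2 × 5 × 13 × 23 = 26910.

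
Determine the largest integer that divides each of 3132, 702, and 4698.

3132 = 2^2 × 3^3 × 29
702 = 2 × 3^3 × 13
4698 = 2 × 3^4 × 29
gcd(3132, 702, 4698) = 2 × 3^3 = 54.

54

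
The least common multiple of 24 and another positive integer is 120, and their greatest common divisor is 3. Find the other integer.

gcd × lcm = product of the two integers, so the other integer is (3 × 120) / 24 = 15.

15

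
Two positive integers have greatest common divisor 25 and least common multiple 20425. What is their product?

510625

For any two positive integers, gcd × lcm = product = 25 × 20425 = 510625.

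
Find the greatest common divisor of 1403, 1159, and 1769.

1403 = 23 × 61
1159 = 19 × 61
1769 = 29 × 61
gcd(1403, 1159, 1769) = 61.

61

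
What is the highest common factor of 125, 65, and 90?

5

125 = 5^3
65 = 5 × 13
90 = 2 × 3^2 × 5
gcd(125, 65, 90) = 5.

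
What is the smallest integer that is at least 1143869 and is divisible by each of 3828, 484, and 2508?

1600104

The integer must be a common multiple of 3828, 484, and 2508, so a multiple of their LCM.
3828 = 2^2 × 3 × 11 × 29
484 = 2^2 × 11^2
2508 = 2^2 × 3 × 11 × 19
LCM(3828, 484, 2508) = 2^2 × 3 × 11^2 × 19 × 29 = 800052.
Smallest multiple of 800052 that is ≥ 1143869: ⌈1143869/800052⌉ × 800052 = 2 × 800052 = 1600104.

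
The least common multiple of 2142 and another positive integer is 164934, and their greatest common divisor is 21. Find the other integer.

gcd × lcm = product of the two integers, so the other integer is (21 × 164934) / 2142 = 1617.

1617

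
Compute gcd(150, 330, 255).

150 = 2 × 3 × 5^2
330 = 2 × 3 × 5 × 11
255 = 3 × 5 × 17
gcd(150, 330, 255) = 3 × 5 = 15.

15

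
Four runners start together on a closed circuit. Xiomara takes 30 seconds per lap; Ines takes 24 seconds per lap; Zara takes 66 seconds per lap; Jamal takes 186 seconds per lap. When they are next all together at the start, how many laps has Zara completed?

620 laps

They are all back at their starting positions together after one LCM of the periods.
30 = 2 × 3 × 5
24 = 2^3 × 3
66 = 2 × 3 × 11
186 = 2 × 3 × 31
LCM(30, 24, 66, 186) = 2^3 × 3 × 5 × 11 × 31 = 40920.
Laps for period 66: 40920 / 66 = 620.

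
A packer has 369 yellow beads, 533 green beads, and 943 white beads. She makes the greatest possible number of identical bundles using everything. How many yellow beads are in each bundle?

9

Number of bundles = gcd(369, 533, 943).
369 = 3^2 × 41
533 = 13 × 41
943 = 23 × 41
gcd(369, 533, 943) = 41.
yellow beads per bundle = 369 / 41 = 9.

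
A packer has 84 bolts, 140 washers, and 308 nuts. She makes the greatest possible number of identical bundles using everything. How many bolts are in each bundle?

3

Number of bundles = gcd(84, 140, 308).
84 = 2^2 × 3 × 7
140 = 2^2 × 5 × 7
308 = 2^2 × 7 × 11
gcd(84, 140, 308) = 2^2 × 7 = 28.
bolts per bundle = 84 / 28 = 3.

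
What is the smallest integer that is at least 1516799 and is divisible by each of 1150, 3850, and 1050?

The integer must be a common multiple of 1150, 3850, and 1050, so a multiple of their LCM.
1150 = 2 × 5^2 × 23
3850 = 2 × 5^2 × 7 × 11
1050 = 2 × 3 × 5^2 × 7
LCM(1150, 3850, 1050) = 2 × 3 × 5^2 × 7 × 11 × 23 = 265650.
Smallest multiple of 265650 that is ≥ 1516799: ⌈1516799/265650⌉ × 265650 = 6 × 265650 = 1593900.

1593900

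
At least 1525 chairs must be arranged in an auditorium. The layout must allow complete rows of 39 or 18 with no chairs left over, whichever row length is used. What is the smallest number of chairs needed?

1638

The number of chairs must be a common multiple of 39 and 18, so a multiple of their LCM.
39 = 3 × 13
18 = 2 × 3^2
LCM(39, 18) = 2 × 3^2 × 13 = 234.
Smallest multiple of 234 that is ≥ 1525: ⌈1525/234⌉ × 234 = 7 × 234 = 1638.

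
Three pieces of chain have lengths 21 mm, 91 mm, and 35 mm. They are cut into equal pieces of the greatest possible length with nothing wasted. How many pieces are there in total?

21

Piece length = gcd(21, 91, 35).
21 = 3 × 7
91 = 7 × 13
35 = 5 × 7
gcd(21, 91, 35) = 7.
Total pieces = 21/7 + 91/7 + 35/7 = 3 + 13 + 5 = 21.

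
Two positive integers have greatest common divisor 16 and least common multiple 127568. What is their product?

2041088

For any two positive integers, gcd × lcm = product = 16 × 127568 = 2041088.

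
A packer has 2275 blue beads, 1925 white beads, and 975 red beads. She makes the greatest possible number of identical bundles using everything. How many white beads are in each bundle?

77

Number of bundles = gcd(2275, 1925, 975).
2275 = 5^2 × 7 × 13
1925 = 5^2 × 7 × 11
975 = 3 × 5^2 × 13
gcd(2275, 1925, 975) = 5^2 = 25.
white beads per bundle = 1925 / 25 = 77.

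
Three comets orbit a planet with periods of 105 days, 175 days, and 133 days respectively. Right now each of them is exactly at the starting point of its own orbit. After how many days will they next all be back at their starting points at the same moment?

9975 days

The first simultaneous occurrence is after LCM of the individual periods.
105 = 3 × 5 × 7
175 = 5^2 × 7
133 = 7 × 19
LCM(105, 175, 133) = 3 × 5^2 × 7 × 19 = 9975.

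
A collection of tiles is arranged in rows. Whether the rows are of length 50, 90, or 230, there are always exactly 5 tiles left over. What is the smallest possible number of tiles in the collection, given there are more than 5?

N − 5 must be a common multiple of 50, 90, and 230.
50 = 2 × 5^2
90 = 2 × 3^2 × 5
230 = 2 × 5 × 23
LCM(50, 90, 230) = 2 × 3^2 × 5^2 × 23 = 10350.
Smallest N > 5 is LCM + 5 = 10350 + 5 = 10355.

10355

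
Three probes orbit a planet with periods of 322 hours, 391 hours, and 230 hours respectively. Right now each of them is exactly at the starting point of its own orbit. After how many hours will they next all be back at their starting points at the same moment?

27370 hours

We need the least common multiple of the intervals.
322 = 2 × 7 × 23
391 = 17 × 23
230 = 2 × 5 × 23
LCM(322, 391, 230) = 2 × 5 × 7 × 17 × 23 = 27370.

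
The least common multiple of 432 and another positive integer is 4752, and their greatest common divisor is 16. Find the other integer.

gcd × lcm = product of the two integers, so the other integer is (16 × 4752) / 432 = 176.

176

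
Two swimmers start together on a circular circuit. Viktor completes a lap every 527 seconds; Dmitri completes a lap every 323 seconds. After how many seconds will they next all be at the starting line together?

10013 seconds

We need the least common multiple of the intervals.
527 = 17 × 31
323 = 17 × 19
LCM(527, 323) = 17 × 19 × 31 = 10013.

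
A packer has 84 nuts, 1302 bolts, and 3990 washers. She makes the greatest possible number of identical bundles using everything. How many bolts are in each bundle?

31

Number of bundles = gcd(84, 1302, 3990).
84 = 2^2 × 3 × 7
1302 = 2 × 3 × 7 × 31
3990 = 2 × 3 × 5 × 7 × 19
gcd(84, 1302, 3990) = 2 × 3 × 7 = 42.
bolts per bundle = 1302 / 42 = 31.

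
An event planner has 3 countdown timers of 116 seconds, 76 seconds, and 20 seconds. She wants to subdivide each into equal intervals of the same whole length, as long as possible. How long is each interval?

The interval must divide each timer length; the longest such is the gcd.
116 = 2^2 × 29
76 = 2^2 × 19
20 = 2^2 × 5
gcd(116, 76, 20) = 2^2 = 4.

4 seconds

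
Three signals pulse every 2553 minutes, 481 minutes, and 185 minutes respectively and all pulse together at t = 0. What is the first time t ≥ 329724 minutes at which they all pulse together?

Joint pulses occur at multiples of LCM(2553, 481, 185).
2553 = 3 × 23 × 37
481 = 13 × 37
185 = 5 × 37
LCM(2553, 481, 185) = 3 × 5 × 13 × 23 × 37 = 165945.
Smallest multiple of 165945 that is ≥ 329724: ⌈329724/165945⌉ × 165945 = 2 × 165945 = 331890.

331890 minutes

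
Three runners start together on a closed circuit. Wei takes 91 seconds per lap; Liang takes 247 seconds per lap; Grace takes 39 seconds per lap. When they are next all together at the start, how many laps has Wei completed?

All finish a whole number of cycles simultaneously at t = LCM of the periods.
91 = 7 × 13
247 = 13 × 19
39 = 3 × 13
LCM(91, 247, 39) = 3 × 7 × 13 × 19 = 5187.
Laps for period 91: 5187 / 91 = 57.

57 laps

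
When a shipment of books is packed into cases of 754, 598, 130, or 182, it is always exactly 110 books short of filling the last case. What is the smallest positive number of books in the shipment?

Being 110 short of a full case of size k means N ≡ −110 (mod k), i.e. N + 110 is a multiple of each size.
754 = 2 × 13 × 29
598 = 2 × 13 × 23
130 = 2 × 5 × 13
182 = 2 × 7 × 13
LCM(754, 598, 130, 182) = 2 × 5 × 7 × 13 × 23 × 29 = 606970.
Smallest positive N is 606970 − 110 = 606860.

606860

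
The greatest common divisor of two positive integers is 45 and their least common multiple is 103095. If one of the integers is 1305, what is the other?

For two integers, gcd × lcm = product, so the other is (45 × 103095) / 1305 = 4639275 / 1305 = 3555.

3555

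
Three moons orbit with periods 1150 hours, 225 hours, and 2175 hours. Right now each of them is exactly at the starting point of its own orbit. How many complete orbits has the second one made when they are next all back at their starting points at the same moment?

They are all back at their starting positions together after one LCM of the periods.
1150 = 2 × 5^2 × 23
225 = 3^2 × 5^2
2175 = 3 × 5^2 × 29
LCM(1150, 225, 2175) = 2 × 3^2 × 5^2 × 23 × 29 = 300150.
Orbits for period 225: 300150 / 225 = 1334.

1334 orbits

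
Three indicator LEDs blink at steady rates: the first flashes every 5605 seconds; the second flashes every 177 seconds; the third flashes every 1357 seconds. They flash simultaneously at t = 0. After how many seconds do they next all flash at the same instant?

386745 seconds

They coincide at every common multiple of the periods; the first is the LCM.
5605 = 5 × 19 × 59
177 = 3 × 59
1357 = 23 × 59
LCM(5605, 177, 1357) = 3 × 5 × 19 × 23 × 59 = 386745.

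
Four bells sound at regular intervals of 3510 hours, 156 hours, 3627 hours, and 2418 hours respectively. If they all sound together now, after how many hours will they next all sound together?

217620 hours

They coincide at every common multiple of the periods; the first is the LCM.
3510 = 2 × 3^3 × 5 × 13
156 = 2^2 × 3 × 13
3627 = 3^2 × 13 × 31
2418 = 2 × 3 × 13 × 31
LCM(3510, 156, 3627, 2418) = 2^2 × 3^3 × 5 × 13 × 31 = 217620.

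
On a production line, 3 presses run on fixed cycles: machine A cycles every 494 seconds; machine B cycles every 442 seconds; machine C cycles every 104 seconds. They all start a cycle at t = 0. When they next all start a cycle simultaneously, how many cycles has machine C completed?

323 cycles

All finish a whole number of cycles simultaneously at t = LCM of the periods.
494 = 2 × 13 × 19
442 = 2 × 13 × 17
104 = 2^3 × 13
LCM(494, 442, 104) = 2^3 × 13 × 17 × 19 = 33592.
Cycles for period 104: 33592 / 104 = 323.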